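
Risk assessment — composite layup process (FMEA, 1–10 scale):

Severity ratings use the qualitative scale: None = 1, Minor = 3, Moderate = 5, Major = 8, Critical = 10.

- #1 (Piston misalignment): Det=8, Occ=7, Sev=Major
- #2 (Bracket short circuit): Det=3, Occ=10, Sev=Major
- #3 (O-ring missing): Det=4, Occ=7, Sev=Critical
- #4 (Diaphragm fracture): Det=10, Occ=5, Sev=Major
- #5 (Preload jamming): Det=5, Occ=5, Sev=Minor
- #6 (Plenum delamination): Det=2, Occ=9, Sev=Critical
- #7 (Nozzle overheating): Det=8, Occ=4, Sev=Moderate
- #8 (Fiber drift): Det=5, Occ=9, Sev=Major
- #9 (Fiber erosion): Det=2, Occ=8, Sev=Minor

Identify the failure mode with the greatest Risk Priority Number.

#1

RPN = Severity × Occurrence × Detection:
  #1: 8 × 7 × 8 = 448
  #2: 8 × 10 × 3 = 240
  #3: 10 × 7 × 4 = 280
  #4: 8 × 5 × 10 = 400
  #5: 3 × 5 × 5 = 75
  #6: 10 × 9 × 2 = 180
  #7: 5 × 4 × 8 = 160
  #8: 8 × 9 × 5 = 360
  #9: 3 × 8 × 2 = 48
Highest RPN is 448 → #1.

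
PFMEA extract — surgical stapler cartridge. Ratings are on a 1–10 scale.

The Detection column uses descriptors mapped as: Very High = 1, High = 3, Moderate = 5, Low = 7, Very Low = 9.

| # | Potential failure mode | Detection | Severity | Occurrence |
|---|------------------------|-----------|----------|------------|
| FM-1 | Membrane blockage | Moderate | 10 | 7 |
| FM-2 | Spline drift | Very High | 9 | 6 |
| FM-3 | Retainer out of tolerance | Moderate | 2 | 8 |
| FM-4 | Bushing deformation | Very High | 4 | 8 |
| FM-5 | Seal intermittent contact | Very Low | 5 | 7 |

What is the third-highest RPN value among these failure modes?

80

RPN = Severity × Occurrence × Detection:
  FM-1: 10 × 7 × 5 = 350
  FM-2: 9 × 6 × 1 = 54
  FM-3: 2 × 8 × 5 = 80
  FM-4: 4 × 8 × 1 = 32
  FM-5: 5 × 7 × 9 = 315
Sorted descending: 350, 315, 80, 54, 32.
The third-highest RPN is 80 (FM-3).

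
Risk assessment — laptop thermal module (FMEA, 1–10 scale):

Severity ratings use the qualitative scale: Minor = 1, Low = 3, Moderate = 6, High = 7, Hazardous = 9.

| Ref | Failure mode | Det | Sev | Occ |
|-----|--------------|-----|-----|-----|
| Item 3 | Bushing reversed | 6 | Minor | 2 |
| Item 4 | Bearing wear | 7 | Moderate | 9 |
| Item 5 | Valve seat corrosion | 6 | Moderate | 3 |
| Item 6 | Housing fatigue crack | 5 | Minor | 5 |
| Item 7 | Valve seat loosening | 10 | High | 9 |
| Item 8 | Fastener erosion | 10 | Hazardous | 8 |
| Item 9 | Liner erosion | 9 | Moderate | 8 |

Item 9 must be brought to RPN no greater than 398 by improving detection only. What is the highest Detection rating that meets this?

8

Item 9: S=6, O=8, D=9 → current RPN = 432.
Fixed product = 48. Need 48 × D ≤ 398, so D ≤ 398/48 = 8.29.
Maximum integer Detection rating = 8 (gives RPN 384; D=9 would give 432 > 398).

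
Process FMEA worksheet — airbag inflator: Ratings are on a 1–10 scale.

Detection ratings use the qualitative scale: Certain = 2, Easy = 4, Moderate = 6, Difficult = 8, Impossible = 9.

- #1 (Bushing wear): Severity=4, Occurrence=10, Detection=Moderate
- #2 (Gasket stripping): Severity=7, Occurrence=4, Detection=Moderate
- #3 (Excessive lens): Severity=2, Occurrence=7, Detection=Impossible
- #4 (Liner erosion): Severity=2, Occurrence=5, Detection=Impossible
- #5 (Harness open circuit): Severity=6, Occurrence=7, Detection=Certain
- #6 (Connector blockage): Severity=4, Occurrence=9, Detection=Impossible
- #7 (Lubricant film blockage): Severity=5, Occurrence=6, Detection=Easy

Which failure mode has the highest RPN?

#6

RPN = Severity × Occurrence × Detection:
  #1: 4 × 10 × 6 = 240
  #2: 7 × 4 × 6 = 168
  #3: 2 × 7 × 9 = 126
  #4: 2 × 5 × 9 = 90
  #5: 6 × 7 × 2 = 84
  #6: 4 × 9 × 9 = 324
  #7: 5 × 6 × 4 = 120
Highest RPN is 324 → #6.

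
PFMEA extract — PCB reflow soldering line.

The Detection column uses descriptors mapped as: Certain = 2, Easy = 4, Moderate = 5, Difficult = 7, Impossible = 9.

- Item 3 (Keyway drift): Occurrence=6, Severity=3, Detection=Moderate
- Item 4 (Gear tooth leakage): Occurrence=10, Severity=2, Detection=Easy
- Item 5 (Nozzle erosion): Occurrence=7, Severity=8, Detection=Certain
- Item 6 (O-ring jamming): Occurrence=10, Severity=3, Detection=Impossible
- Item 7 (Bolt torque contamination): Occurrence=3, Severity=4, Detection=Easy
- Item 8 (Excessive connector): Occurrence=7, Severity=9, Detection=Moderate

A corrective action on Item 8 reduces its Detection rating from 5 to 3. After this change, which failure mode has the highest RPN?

Item 6

RPN = Severity × Occurrence × Detection:
  Item 3: 3 × 6 × 5 = 90
  Item 4: 2 × 10 × 4 = 80
  Item 5: 8 × 7 × 2 = 112
  Item 6: 3 × 10 × 9 = 270
  Item 7: 4 × 3 × 4 = 48
  Item 8: 9 × 7 × 5 = 315
After action: Item 8 → 9 × 7 × 3 = 189.
Revised RPNs: Item 6=270, Item 8=189, Item 5=112, Item 3=90, Item 4=80, Item 7=48.
Highest is now Item 6 (270).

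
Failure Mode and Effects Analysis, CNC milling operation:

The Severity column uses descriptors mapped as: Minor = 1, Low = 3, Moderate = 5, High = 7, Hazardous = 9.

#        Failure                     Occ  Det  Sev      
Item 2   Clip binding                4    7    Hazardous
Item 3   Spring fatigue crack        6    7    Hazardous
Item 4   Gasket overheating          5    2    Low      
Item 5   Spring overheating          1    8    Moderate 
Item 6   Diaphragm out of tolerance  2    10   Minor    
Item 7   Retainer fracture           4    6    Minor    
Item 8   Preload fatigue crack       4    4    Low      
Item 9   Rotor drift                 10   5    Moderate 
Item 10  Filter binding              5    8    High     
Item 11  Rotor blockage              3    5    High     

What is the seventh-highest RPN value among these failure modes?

RPN = Severity × Occurrence × Detection:
  Item 2: 9 × 4 × 7 = 252
  Item 3: 9 × 6 × 7 = 378
  Item 4: 3 × 5 × 2 = 30
  Item 5: 5 × 1 × 8 = 40
  Item 6: 1 × 2 × 10 = 20
  Item 7: 1 × 4 × 6 = 24
  Item 8: 3 × 4 × 4 = 48
  Item 9: 5 × 10 × 5 = 250
  Item 10: 7 × 5 × 8 = 280
  Item 11: 7 × 3 × 5 = 105
Sorted descending: 378, 280, 252, 250, 105, 48, 40, 30, 24, 20.
The seventh-highest RPN is 40 (Item 5).

40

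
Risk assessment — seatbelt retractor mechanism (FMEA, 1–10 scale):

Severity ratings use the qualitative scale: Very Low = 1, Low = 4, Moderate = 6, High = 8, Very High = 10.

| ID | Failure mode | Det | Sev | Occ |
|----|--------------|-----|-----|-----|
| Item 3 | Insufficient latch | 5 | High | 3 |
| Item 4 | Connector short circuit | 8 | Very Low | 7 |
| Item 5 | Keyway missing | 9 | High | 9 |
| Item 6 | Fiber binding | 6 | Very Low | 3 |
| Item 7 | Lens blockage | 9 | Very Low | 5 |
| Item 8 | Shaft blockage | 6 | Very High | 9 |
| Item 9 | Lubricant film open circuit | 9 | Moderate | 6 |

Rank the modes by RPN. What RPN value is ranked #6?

RPN = Severity × Occurrence × Detection:
  Item 3: 8 × 3 × 5 = 120
  Item 4: 1 × 7 × 8 = 56
  Item 5: 8 × 9 × 9 = 648
  Item 6: 1 × 3 × 6 = 18
  Item 7: 1 × 5 × 9 = 45
  Item 8: 10 × 9 × 6 = 540
  Item 9: 6 × 6 × 9 = 324
Sorted descending: 648, 540, 324, 120, 56, 45, 18.
The sixth-highest RPN is 45 (Item 7).

45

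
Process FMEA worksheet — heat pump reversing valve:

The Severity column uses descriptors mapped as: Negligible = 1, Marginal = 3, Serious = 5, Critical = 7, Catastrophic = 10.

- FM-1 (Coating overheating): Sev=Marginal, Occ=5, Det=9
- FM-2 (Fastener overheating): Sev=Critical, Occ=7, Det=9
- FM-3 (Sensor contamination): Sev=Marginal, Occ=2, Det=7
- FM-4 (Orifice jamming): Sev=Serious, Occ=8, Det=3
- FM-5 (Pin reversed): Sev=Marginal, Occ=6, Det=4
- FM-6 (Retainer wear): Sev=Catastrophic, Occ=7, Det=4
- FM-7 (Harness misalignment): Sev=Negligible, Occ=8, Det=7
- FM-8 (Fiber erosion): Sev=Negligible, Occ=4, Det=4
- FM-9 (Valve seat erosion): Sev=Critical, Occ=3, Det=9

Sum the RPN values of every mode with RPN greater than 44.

1293

RPN = Severity × Occurrence × Detection:
  FM-1: 3 × 5 × 9 = 135
  FM-2: 7 × 7 × 9 = 441
  FM-3: 3 × 2 × 7 = 42
  FM-4: 5 × 8 × 3 = 120
  FM-5: 3 × 6 × 4 = 72
  FM-6: 10 × 7 × 4 = 280
  FM-7: 1 × 8 × 7 = 56
  FM-8: 1 × 4 × 4 = 16
  FM-9: 7 × 3 × 9 = 189
RPN > 44: FM-1 (135), FM-2 (441), FM-4 (120), FM-5 (72), FM-6 (280), FM-7 (56), FM-9 (189).
Sum: 135 + 441 + 120 + 72 + 280 + 56 + 189 = 1293.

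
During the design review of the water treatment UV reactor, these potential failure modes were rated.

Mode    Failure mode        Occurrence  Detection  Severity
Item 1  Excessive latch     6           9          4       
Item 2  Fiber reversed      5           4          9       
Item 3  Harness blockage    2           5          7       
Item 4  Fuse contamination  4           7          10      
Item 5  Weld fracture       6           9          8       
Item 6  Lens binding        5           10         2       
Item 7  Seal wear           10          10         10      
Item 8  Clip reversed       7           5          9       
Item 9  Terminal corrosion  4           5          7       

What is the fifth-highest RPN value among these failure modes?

216

RPN = Severity × Occurrence × Detection:
  Item 1: 4 × 6 × 9 = 216
  Item 2: 9 × 5 × 4 = 180
  Item 3: 7 × 2 × 5 = 70
  Item 4: 10 × 4 × 7 = 280
  Item 5: 8 × 6 × 9 = 432
  Item 6: 2 × 5 × 10 = 100
  Item 7: 10 × 10 × 10 = 1000
  Item 8: 9 × 7 × 5 = 315
  Item 9: 7 × 4 × 5 = 140
Sorted descending: 1000, 432, 315, 280, 216, 180, 140, 100, 70.
The fifth-highest RPN is 216 (Item 1).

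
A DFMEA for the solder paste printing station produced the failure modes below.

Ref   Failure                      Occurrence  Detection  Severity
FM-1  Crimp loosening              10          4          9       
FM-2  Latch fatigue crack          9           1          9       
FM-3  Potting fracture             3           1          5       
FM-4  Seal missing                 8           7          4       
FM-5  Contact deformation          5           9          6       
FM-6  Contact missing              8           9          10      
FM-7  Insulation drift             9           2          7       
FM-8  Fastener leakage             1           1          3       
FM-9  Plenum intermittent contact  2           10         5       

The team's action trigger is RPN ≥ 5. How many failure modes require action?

RPN = Severity × Occurrence × Detection:
  FM-1: 9 × 10 × 4 = 360
  FM-2: 9 × 9 × 1 = 81
  FM-3: 5 × 3 × 1 = 15
  FM-4: 4 × 8 × 7 = 224
  FM-5: 6 × 5 × 9 = 270
  FM-6: 10 × 8 × 9 = 720
  FM-7: 7 × 9 × 2 = 126
  FM-8: 3 × 1 × 1 = 3
  FM-9: 5 × 2 × 10 = 100
Modes with RPN ≥ 5: FM-1 (360), FM-2 (81), FM-3 (15), FM-4 (224), FM-5 (270), FM-6 (720), FM-7 (126), FM-9 (100) → 8.

8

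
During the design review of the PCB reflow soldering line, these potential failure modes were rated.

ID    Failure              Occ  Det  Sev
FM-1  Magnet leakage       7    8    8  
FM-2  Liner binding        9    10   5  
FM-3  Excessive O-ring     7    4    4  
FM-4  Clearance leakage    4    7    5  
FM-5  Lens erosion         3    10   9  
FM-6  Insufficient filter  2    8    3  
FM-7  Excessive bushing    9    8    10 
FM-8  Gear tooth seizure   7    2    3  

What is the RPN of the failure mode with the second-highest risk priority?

RPN = Severity × Occurrence × Detection:
  FM-1: 8 × 7 × 8 = 448
  FM-2: 5 × 9 × 10 = 450
  FM-3: 4 × 7 × 4 = 112
  FM-4: 5 × 4 × 7 = 140
  FM-5: 9 × 3 × 10 = 270
  FM-6: 3 × 2 × 8 = 48
  FM-7: 10 × 9 × 8 = 720
  FM-8: 3 × 7 × 2 = 42
Sorted descending: 720, 450, 448, 270, 140, 112, 48, 42.
The second-highest RPN is 450 (FM-2).

450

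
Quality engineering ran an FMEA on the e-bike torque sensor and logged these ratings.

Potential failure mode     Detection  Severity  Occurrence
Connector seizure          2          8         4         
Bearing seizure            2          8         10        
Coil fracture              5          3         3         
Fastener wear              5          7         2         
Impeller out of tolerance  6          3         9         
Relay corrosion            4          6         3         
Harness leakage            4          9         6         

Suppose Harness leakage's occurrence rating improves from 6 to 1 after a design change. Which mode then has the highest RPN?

Impeller out of tolerance

RPN = Severity × Occurrence × Detection:
  Connector seizure: 8 × 4 × 2 = 64
  Bearing seizure: 8 × 10 × 2 = 160
  Coil fracture: 3 × 3 × 5 = 45
  Fastener wear: 7 × 2 × 5 = 70
  Impeller out of tolerance: 3 × 9 × 6 = 162
  Relay corrosion: 6 × 3 × 4 = 72
  Harness leakage: 9 × 6 × 4 = 216
After action: Harness leakage → 9 × 1 × 4 = 36.
Revised RPNs: Impeller out of tolerance=162, Bearing seizure=160, Relay corrosion=72, Fastener wear=70, Connector seizure=64, Coil fracture=45, Harness leakage=36.
Highest is now Impeller out of tolerance (162).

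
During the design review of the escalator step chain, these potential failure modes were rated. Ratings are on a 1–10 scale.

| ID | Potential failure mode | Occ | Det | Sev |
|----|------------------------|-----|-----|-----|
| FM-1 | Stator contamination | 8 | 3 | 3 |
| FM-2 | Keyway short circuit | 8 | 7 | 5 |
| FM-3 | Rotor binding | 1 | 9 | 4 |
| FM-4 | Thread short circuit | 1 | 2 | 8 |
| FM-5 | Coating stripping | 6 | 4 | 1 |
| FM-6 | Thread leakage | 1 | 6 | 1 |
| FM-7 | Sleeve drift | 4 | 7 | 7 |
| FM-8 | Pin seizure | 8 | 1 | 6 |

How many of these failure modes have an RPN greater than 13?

RPN = Severity × Occurrence × Detection:
  FM-1: 3 × 8 × 3 = 72
  FM-2: 5 × 8 × 7 = 280
  FM-3: 4 × 1 × 9 = 36
  FM-4: 8 × 1 × 2 = 16
  FM-5: 1 × 6 × 4 = 24
  FM-6: 1 × 1 × 6 = 6
  FM-7: 7 × 4 × 7 = 196
  FM-8: 6 × 8 × 1 = 48
Modes with RPN > 13: FM-1 (72), FM-2 (280), FM-3 (36), FM-4 (16), FM-5 (24), FM-7 (196), FM-8 (48) → 7.

7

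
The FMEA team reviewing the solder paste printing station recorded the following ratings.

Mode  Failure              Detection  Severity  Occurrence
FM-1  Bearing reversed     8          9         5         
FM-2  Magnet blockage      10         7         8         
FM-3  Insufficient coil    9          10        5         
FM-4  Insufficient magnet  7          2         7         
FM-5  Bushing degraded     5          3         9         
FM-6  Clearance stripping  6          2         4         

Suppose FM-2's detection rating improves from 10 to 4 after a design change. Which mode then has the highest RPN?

RPN = Severity × Occurrence × Detection:
  FM-1: 9 × 5 × 8 = 360
  FM-2: 7 × 8 × 10 = 560
  FM-3: 10 × 5 × 9 = 450
  FM-4: 2 × 7 × 7 = 98
  FM-5: 3 × 9 × 5 = 135
  FM-6: 2 × 4 × 6 = 48
After action: FM-2 → 7 × 8 × 4 = 224.
Revised RPNs: FM-3=450, FM-1=360, FM-2=224, FM-5=135, FM-4=98, FM-6=48.
Highest is now FM-3 (450).

FM-3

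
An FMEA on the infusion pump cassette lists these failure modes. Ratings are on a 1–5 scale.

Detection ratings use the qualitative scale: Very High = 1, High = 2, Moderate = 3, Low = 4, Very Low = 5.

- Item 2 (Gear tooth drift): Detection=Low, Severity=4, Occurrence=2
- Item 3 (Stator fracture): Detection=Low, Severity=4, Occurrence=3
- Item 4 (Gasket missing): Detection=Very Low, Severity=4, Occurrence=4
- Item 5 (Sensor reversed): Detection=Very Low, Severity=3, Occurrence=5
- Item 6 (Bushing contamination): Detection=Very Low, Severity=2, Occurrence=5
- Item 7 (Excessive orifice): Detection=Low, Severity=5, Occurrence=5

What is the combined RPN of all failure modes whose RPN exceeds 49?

RPN = Severity × Occurrence × Detection:
  Item 2: 4 × 2 × 4 = 32
  Item 3: 4 × 3 × 4 = 48
  Item 4: 4 × 4 × 5 = 80
  Item 5: 3 × 5 × 5 = 75
  Item 6: 2 × 5 × 5 = 50
  Item 7: 5 × 5 × 4 = 100
RPN > 49: Item 4 (80), Item 5 (75), Item 6 (50), Item 7 (100).
Sum: 80 + 75 + 50 + 100 = 305.

305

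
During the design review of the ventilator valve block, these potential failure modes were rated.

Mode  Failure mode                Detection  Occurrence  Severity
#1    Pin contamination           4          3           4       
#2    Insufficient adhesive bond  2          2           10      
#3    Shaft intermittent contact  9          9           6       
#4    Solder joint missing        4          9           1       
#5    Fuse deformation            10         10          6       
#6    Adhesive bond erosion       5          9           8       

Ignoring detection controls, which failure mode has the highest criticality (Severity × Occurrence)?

#6

Criticality = Severity × Occurrence:
  #1: 4 × 3 = 12
  #2: 10 × 2 = 20
  #3: 6 × 9 = 54
  #4: 1 × 9 = 9
  #5: 6 × 10 = 60
  #6: 8 × 9 = 72
Highest criticality is 72 → #6.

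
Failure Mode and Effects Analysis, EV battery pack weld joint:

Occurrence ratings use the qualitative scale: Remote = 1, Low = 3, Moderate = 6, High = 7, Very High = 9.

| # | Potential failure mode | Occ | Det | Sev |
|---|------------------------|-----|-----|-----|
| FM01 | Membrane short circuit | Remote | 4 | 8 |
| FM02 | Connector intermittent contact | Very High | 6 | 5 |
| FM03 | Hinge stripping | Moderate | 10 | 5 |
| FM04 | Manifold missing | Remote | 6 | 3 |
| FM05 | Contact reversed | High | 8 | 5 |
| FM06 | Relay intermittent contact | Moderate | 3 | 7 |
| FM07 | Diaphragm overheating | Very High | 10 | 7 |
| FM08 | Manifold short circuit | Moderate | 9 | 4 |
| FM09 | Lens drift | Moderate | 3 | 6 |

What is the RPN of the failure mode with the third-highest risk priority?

280

RPN = Severity × Occurrence × Detection:
  FM01: 8 × 1 × 4 = 32
  FM02: 5 × 9 × 6 = 270
  FM03: 5 × 6 × 10 = 300
  FM04: 3 × 1 × 6 = 18
  FM05: 5 × 7 × 8 = 280
  FM06: 7 × 6 × 3 = 126
  FM07: 7 × 9 × 10 = 630
  FM08: 4 × 6 × 9 = 216
  FM09: 6 × 6 × 3 = 108
Sorted descending: 630, 300, 280, 270, 216, 126, 108, 32, 18.
The third-highest RPN is 280 (FM05).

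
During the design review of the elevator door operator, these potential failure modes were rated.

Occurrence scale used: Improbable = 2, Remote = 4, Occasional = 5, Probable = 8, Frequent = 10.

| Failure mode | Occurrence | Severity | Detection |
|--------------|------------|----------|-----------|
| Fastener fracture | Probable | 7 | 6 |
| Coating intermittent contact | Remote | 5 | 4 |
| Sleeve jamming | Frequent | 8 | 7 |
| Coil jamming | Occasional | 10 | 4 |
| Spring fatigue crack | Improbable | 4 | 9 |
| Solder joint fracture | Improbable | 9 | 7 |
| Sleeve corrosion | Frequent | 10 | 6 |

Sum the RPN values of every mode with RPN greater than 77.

1902

RPN = Severity × Occurrence × Detection:
  Fastener fracture: 7 × 8 × 6 = 336
  Coating intermittent contact: 5 × 4 × 4 = 80
  Sleeve jamming: 8 × 10 × 7 = 560
  Coil jamming: 10 × 5 × 4 = 200
  Spring fatigue crack: 4 × 2 × 9 = 72
  Solder joint fracture: 9 × 2 × 7 = 126
  Sleeve corrosion: 10 × 10 × 6 = 600
RPN > 77: Fastener fracture (336), Coating intermittent contact (80), Sleeve jamming (560), Coil jamming (200), Solder joint fracture (126), Sleeve corrosion (600).
Sum: 336 + 80 + 560 + 200 + 126 + 600 = 1902.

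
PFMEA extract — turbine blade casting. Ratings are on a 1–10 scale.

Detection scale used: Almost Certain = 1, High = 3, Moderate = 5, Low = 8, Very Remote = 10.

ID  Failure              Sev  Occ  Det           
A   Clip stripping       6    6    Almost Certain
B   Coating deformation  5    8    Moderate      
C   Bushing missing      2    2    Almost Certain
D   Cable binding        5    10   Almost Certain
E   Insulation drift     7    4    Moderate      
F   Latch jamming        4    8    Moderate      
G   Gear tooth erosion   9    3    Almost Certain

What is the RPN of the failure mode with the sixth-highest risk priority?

27

RPN = Severity × Occurrence × Detection:
  A: 6 × 6 × 1 = 36
  B: 5 × 8 × 5 = 200
  C: 2 × 2 × 1 = 4
  D: 5 × 10 × 1 = 50
  E: 7 × 4 × 5 = 140
  F: 4 × 8 × 5 = 160
  G: 9 × 3 × 1 = 27
Sorted descending: 200, 160, 140, 50, 36, 27, 4.
The sixth-highest RPN is 27 (G).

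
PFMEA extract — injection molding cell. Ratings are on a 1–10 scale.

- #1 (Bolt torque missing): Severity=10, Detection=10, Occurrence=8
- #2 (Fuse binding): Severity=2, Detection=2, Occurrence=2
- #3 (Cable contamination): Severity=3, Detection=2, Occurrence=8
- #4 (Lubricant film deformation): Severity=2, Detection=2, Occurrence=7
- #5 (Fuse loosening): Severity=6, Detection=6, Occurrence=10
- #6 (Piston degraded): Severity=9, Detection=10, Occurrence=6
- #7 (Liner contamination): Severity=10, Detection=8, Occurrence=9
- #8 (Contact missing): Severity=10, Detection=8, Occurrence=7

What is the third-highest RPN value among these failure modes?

560

RPN = Severity × Occurrence × Detection:
  #1: 10 × 8 × 10 = 800
  #2: 2 × 2 × 2 = 8
  #3: 3 × 8 × 2 = 48
  #4: 2 × 7 × 2 = 28
  #5: 6 × 10 × 6 = 360
  #6: 9 × 6 × 10 = 540
  #7: 10 × 9 × 8 = 720
  #8: 10 × 7 × 8 = 560
Sorted descending: 800, 720, 560, 540, 360, 48, 28, 8.
The third-highest RPN is 560 (#8).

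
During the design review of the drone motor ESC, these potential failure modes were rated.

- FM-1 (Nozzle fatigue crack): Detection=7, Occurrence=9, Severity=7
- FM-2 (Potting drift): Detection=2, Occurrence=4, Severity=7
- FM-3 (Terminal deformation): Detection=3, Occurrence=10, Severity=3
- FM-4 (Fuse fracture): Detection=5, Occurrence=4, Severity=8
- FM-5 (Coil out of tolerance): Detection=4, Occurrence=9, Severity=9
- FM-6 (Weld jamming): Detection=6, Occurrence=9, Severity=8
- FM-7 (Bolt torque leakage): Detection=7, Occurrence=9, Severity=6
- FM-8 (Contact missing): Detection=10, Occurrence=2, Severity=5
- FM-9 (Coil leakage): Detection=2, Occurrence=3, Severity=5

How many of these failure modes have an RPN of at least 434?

1

RPN = Severity × Occurrence × Detection:
  FM-1: 7 × 9 × 7 = 441
  FM-2: 7 × 4 × 2 = 56
  FM-3: 3 × 10 × 3 = 90
  FM-4: 8 × 4 × 5 = 160
  FM-5: 9 × 9 × 4 = 324
  FM-6: 8 × 9 × 6 = 432
  FM-7: 6 × 9 × 7 = 378
  FM-8: 5 × 2 × 10 = 100
  FM-9: 5 × 3 × 2 = 30
Modes with RPN ≥ 434: FM-1 (441) → 1.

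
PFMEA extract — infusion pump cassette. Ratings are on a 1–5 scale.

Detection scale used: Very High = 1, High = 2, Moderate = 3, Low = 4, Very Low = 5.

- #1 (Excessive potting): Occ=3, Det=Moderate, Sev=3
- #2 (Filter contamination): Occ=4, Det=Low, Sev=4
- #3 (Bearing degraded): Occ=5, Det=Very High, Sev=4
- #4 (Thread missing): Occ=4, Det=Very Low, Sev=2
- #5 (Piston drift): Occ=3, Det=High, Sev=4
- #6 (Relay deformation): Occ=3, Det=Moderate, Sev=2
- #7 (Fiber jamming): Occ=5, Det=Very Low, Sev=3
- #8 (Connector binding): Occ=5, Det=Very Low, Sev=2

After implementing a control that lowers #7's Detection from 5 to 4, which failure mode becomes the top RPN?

#2

RPN = Severity × Occurrence × Detection:
  #1: 3 × 3 × 3 = 27
  #2: 4 × 4 × 4 = 64
  #3: 4 × 5 × 1 = 20
  #4: 2 × 4 × 5 = 40
  #5: 4 × 3 × 2 = 24
  #6: 2 × 3 × 3 = 18
  #7: 3 × 5 × 5 = 75
  #8: 2 × 5 × 5 = 50
After action: #7 → 3 × 5 × 4 = 60.
Revised RPNs: #2=64, #7=60, #8=50, #4=40, #1=27, #5=24, #3=20, #6=18.
Highest is now #2 (64).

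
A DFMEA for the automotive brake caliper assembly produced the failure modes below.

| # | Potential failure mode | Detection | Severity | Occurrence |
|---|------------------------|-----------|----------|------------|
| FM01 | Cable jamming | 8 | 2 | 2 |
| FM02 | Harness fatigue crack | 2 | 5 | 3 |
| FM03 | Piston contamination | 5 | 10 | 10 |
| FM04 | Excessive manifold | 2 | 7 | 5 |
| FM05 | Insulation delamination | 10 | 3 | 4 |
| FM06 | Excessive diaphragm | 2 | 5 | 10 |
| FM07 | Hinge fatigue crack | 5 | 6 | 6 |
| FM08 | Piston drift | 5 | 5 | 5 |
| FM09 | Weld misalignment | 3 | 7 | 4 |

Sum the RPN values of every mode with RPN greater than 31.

RPN = Severity × Occurrence × Detection:
  FM01: 2 × 2 × 8 = 32
  FM02: 5 × 3 × 2 = 30
  FM03: 10 × 10 × 5 = 500
  FM04: 7 × 5 × 2 = 70
  FM05: 3 × 4 × 10 = 120
  FM06: 5 × 10 × 2 = 100
  FM07: 6 × 6 × 5 = 180
  FM08: 5 × 5 × 5 = 125
  FM09: 7 × 4 × 3 = 84
RPN > 31: FM01 (32), FM03 (500), FM04 (70), FM05 (120), FM06 (100), FM07 (180), FM08 (125), FM09 (84).
Sum: 32 + 500 + 70 + 120 + 100 + 180 + 125 + 84 = 1211.

1211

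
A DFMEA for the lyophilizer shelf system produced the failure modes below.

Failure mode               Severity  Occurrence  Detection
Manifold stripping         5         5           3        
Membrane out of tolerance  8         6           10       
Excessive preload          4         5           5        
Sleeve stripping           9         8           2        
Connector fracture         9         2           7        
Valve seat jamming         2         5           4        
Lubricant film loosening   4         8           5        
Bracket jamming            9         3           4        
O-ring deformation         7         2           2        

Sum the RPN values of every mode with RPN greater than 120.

RPN = Severity × Occurrence × Detection:
  Manifold stripping: 5 × 5 × 3 = 75
  Membrane out of tolerance: 8 × 6 × 10 = 480
  Excessive preload: 4 × 5 × 5 = 100
  Sleeve stripping: 9 × 8 × 2 = 144
  Connector fracture: 9 × 2 × 7 = 126
  Valve seat jamming: 2 × 5 × 4 = 40
  Lubricant film loosening: 4 × 8 × 5 = 160
  Bracket jamming: 9 × 3 × 4 = 108
  O-ring deformation: 7 × 2 × 2 = 28
RPN > 120: Membrane out of tolerance (480), Sleeve stripping (144), Connector fracture (126), Lubricant film loosening (160).
Sum: 480 + 144 + 126 + 160 = 910.

910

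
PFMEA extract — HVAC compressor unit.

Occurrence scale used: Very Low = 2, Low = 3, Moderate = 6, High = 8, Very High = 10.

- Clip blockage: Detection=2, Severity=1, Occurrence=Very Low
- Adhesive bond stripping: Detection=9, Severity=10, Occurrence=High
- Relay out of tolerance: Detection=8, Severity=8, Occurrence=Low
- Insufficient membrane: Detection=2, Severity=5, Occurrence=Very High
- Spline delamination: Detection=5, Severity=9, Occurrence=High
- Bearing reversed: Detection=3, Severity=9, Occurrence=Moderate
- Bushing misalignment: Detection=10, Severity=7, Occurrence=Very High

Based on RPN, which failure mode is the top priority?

RPN = Severity × Occurrence × Detection:
  Clip blockage: 1 × 2 × 2 = 4
  Adhesive bond stripping: 10 × 8 × 9 = 720
  Relay out of tolerance: 8 × 3 × 8 = 192
  Insufficient membrane: 5 × 10 × 2 = 100
  Spline delamination: 9 × 8 × 5 = 360
  Bearing reversed: 9 × 6 × 3 = 162
  Bushing misalignment: 7 × 10 × 10 = 700
Highest RPN is 720 → Adhesive bond stripping.

Adhesive bond stripping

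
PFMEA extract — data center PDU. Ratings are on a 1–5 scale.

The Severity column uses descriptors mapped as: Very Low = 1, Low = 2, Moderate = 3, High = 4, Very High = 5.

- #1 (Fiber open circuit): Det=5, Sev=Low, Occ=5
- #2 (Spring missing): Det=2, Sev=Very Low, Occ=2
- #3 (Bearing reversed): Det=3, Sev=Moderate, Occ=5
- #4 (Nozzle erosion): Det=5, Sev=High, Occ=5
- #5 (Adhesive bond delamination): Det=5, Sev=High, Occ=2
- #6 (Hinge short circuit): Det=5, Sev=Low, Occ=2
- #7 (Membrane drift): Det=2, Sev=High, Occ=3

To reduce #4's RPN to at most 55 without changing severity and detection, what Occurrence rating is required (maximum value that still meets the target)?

#4: S=4, O=5, D=5 → current RPN = 100.
Fixed product = 20. Need 20 × O ≤ 55, so O ≤ 55/20 = 2.75.
Maximum integer Occurrence rating = 2 (gives RPN 40; O=3 would give 60 > 55).

2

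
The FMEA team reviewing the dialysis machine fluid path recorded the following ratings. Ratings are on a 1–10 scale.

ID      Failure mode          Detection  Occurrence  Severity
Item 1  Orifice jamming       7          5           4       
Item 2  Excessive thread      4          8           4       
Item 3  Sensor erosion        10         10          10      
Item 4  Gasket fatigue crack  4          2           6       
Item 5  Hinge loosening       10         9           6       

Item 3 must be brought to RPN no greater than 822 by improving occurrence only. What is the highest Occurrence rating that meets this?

Item 3: S=10, O=10, D=10 → current RPN = 1000.
Fixed product = 100. Need 100 × O ≤ 822, so O ≤ 822/100 = 8.22.
Maximum integer Occurrence rating = 8 (gives RPN 800; O=9 would give 900 > 822).

8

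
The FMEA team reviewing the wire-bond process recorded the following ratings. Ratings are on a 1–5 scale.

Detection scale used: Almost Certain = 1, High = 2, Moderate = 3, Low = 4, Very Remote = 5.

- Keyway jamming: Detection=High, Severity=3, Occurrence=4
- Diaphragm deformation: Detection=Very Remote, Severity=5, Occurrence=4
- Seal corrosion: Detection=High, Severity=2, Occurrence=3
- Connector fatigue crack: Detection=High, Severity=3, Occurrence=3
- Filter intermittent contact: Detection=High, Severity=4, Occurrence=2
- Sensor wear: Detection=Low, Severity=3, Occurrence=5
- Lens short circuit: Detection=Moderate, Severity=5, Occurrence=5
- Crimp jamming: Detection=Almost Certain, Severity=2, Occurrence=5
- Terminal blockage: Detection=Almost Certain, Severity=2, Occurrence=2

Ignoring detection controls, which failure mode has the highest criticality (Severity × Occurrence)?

Criticality = Severity × Occurrence:
  Keyway jamming: 3 × 4 = 12
  Diaphragm deformation: 5 × 4 = 20
  Seal corrosion: 2 × 3 = 6
  Connector fatigue crack: 3 × 3 = 9
  Filter intermittent contact: 4 × 2 = 8
  Sensor wear: 3 × 5 = 15
  Lens short circuit: 5 × 5 = 25
  Crimp jamming: 2 × 5 = 10
  Terminal blockage: 2 × 2 = 4
Highest criticality is 25 → Lens short circuit.

Lens short circuit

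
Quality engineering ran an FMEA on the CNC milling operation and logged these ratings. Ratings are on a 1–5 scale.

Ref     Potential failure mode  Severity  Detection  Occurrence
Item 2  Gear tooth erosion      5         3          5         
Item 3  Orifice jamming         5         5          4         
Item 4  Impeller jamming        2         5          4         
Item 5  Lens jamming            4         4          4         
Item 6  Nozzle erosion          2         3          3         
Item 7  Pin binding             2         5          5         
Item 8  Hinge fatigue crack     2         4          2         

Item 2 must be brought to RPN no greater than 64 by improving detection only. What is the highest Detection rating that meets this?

Item 2: S=5, O=5, D=3 → current RPN = 75.
Fixed product = 25. Need 25 × D ≤ 64, so D ≤ 64/25 = 2.56.
Maximum integer Detection rating = 2 (gives RPN 50; D=3 would give 75 > 64).

2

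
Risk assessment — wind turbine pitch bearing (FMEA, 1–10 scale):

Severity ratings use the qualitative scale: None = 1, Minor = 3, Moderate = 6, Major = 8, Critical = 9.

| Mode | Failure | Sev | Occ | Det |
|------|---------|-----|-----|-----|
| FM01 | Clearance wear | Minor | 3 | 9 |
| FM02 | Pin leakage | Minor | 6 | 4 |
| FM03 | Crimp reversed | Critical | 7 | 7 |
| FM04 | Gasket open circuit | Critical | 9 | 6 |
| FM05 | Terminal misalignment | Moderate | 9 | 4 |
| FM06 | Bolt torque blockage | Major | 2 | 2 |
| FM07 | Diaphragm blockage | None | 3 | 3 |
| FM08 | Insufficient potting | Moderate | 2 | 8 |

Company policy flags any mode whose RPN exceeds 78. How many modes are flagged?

5

RPN = Severity × Occurrence × Detection:
  FM01: 3 × 3 × 9 = 81
  FM02: 3 × 6 × 4 = 72
  FM03: 9 × 7 × 7 = 441
  FM04: 9 × 9 × 6 = 486
  FM05: 6 × 9 × 4 = 216
  FM06: 8 × 2 × 2 = 32
  FM07: 1 × 3 × 3 = 9
  FM08: 6 × 2 × 8 = 96
Modes with RPN > 78: FM01 (81), FM03 (441), FM04 (486), FM05 (216), FM08 (96) → 5.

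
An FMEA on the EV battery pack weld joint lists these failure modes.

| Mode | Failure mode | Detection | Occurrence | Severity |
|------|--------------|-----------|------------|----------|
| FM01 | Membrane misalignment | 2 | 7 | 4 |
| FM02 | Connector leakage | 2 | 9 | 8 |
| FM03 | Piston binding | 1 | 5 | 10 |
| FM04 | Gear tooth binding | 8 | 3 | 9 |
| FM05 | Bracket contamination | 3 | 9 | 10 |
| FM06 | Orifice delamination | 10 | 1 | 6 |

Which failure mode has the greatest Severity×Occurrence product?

Criticality = Severity × Occurrence:
  FM01: 4 × 7 = 28
  FM02: 8 × 9 = 72
  FM03: 10 × 5 = 50
  FM04: 9 × 3 = 27
  FM05: 10 × 9 = 90
  FM06: 6 × 1 = 6
Highest criticality is 90 → FM05.

FM05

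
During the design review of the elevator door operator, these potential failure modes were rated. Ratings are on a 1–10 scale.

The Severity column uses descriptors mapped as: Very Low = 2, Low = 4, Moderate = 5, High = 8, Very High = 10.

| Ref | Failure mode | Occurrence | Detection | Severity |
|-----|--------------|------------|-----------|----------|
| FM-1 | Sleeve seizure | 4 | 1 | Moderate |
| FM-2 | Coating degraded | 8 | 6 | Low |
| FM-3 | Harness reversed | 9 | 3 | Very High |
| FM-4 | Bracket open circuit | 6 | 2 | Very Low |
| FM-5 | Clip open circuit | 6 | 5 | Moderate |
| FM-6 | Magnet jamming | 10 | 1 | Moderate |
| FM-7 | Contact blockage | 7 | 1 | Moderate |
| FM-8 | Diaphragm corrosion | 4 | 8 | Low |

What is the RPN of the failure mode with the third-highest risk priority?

150

RPN = Severity × Occurrence × Detection:
  FM-1: 5 × 4 × 1 = 20
  FM-2: 4 × 8 × 6 = 192
  FM-3: 10 × 9 × 3 = 270
  FM-4: 2 × 6 × 2 = 24
  FM-5: 5 × 6 × 5 = 150
  FM-6: 5 × 10 × 1 = 50
  FM-7: 5 × 7 × 1 = 35
  FM-8: 4 × 4 × 8 = 128
Sorted descending: 270, 192, 150, 128, 50, 35, 24, 20.
The third-highest RPN is 150 (FM-5).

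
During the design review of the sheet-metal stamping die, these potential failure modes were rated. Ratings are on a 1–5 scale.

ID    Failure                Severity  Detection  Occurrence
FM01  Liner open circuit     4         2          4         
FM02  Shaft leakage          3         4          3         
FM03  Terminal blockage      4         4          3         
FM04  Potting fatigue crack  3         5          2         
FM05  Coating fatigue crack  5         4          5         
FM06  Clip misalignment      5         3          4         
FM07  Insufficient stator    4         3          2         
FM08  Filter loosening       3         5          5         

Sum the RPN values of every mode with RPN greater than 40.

RPN = Severity × Occurrence × Detection:
  FM01: 4 × 4 × 2 = 32
  FM02: 3 × 3 × 4 = 36
  FM03: 4 × 3 × 4 = 48
  FM04: 3 × 2 × 5 = 30
  FM05: 5 × 5 × 4 = 100
  FM06: 5 × 4 × 3 = 60
  FM07: 4 × 2 × 3 = 24
  FM08: 3 × 5 × 5 = 75
RPN > 40: FM03 (48), FM05 (100), FM06 (60), FM08 (75).
Sum: 48 + 100 + 60 + 75 = 283.

283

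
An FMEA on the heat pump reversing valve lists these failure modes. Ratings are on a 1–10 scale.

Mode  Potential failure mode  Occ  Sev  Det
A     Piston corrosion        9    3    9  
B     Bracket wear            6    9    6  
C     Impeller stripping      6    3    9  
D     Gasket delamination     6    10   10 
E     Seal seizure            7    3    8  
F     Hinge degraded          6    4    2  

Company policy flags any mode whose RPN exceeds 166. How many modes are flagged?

RPN = Severity × Occurrence × Detection:
  A: 3 × 9 × 9 = 243
  B: 9 × 6 × 6 = 324
  C: 3 × 6 × 9 = 162
  D: 10 × 6 × 10 = 600
  E: 3 × 7 × 8 = 168
  F: 4 × 6 × 2 = 48
Modes with RPN > 166: A (243), B (324), D (600), E (168) → 4.

4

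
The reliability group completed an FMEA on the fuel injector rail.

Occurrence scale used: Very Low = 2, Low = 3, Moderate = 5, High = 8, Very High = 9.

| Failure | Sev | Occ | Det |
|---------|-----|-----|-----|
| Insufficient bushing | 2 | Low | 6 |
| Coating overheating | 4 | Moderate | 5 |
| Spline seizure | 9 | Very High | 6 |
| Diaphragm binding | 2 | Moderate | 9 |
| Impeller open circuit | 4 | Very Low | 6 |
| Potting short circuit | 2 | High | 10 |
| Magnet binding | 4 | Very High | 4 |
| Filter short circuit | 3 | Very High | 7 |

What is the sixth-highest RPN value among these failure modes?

RPN = Severity × Occurrence × Detection:
  Insufficient bushing: 2 × 3 × 6 = 36
  Coating overheating: 4 × 5 × 5 = 100
  Spline seizure: 9 × 9 × 6 = 486
  Diaphragm binding: 2 × 5 × 9 = 90
  Impeller open circuit: 4 × 2 × 6 = 48
  Potting short circuit: 2 × 8 × 10 = 160
  Magnet binding: 4 × 9 × 4 = 144
  Filter short circuit: 3 × 9 × 7 = 189
Sorted descending: 486, 189, 160, 144, 100, 90, 48, 36.
The sixth-highest RPN is 90 (Diaphragm binding).

90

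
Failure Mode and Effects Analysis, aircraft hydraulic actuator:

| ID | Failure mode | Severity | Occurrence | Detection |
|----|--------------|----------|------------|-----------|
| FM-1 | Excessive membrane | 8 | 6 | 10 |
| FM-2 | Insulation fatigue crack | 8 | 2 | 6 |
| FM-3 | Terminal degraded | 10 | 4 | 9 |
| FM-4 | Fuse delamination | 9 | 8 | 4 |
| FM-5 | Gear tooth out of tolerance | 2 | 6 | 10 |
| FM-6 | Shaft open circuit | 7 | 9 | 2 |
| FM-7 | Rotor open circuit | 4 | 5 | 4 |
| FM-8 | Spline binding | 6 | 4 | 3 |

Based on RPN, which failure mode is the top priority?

RPN = Severity × Occurrence × Detection:
  FM-1: 8 × 6 × 10 = 480
  FM-2: 8 × 2 × 6 = 96
  FM-3: 10 × 4 × 9 = 360
  FM-4: 9 × 8 × 4 = 288
  FM-5: 2 × 6 × 10 = 120
  FM-6: 7 × 9 × 2 = 126
  FM-7: 4 × 5 × 4 = 80
  FM-8: 6 × 4 × 3 = 72
Highest RPN is 480 → FM-1.

FM-1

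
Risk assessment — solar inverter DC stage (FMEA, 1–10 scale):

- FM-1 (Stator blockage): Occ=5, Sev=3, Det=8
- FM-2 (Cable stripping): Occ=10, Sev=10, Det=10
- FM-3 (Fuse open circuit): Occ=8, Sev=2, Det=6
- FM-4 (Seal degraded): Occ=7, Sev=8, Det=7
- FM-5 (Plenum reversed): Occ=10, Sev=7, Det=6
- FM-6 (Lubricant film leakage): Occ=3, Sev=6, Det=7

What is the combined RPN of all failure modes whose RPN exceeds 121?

1938

RPN = Severity × Occurrence × Detection:
  FM-1: 3 × 5 × 8 = 120
  FM-2: 10 × 10 × 10 = 1000
  FM-3: 2 × 8 × 6 = 96
  FM-4: 8 × 7 × 7 = 392
  FM-5: 7 × 10 × 6 = 420
  FM-6: 6 × 3 × 7 = 126
RPN > 121: FM-2 (1000), FM-4 (392), FM-5 (420), FM-6 (126).
Sum: 1000 + 392 + 420 + 126 = 1938.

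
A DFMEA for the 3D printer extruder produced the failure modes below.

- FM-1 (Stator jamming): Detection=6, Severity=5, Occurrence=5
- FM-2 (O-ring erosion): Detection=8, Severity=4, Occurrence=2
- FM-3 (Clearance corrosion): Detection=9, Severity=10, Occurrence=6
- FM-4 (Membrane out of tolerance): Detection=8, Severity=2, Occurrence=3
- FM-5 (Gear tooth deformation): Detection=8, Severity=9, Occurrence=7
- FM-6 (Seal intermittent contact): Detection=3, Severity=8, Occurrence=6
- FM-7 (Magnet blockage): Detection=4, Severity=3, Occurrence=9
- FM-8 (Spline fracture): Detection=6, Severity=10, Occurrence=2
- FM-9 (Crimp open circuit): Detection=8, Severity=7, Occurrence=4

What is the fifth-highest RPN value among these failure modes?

144

RPN = Severity × Occurrence × Detection:
  FM-1: 5 × 5 × 6 = 150
  FM-2: 4 × 2 × 8 = 64
  FM-3: 10 × 6 × 9 = 540
  FM-4: 2 × 3 × 8 = 48
  FM-5: 9 × 7 × 8 = 504
  FM-6: 8 × 6 × 3 = 144
  FM-7: 3 × 9 × 4 = 108
  FM-8: 10 × 2 × 6 = 120
  FM-9: 7 × 4 × 8 = 224
Sorted descending: 540, 504, 224, 150, 144, 120, 108, 64, 48.
The fifth-highest RPN is 144 (FM-6).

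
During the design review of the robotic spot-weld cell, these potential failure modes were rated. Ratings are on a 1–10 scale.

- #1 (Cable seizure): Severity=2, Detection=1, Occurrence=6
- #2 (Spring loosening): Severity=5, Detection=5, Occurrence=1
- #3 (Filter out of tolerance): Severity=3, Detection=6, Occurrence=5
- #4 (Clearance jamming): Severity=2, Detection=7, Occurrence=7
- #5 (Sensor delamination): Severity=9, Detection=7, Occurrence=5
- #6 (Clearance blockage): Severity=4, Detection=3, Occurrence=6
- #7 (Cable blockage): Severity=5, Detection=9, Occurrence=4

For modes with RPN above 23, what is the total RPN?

780

RPN = Severity × Occurrence × Detection:
  #1: 2 × 6 × 1 = 12
  #2: 5 × 1 × 5 = 25
  #3: 3 × 5 × 6 = 90
  #4: 2 × 7 × 7 = 98
  #5: 9 × 5 × 7 = 315
  #6: 4 × 6 × 3 = 72
  #7: 5 × 4 × 9 = 180
RPN > 23: #2 (25), #3 (90), #4 (98), #5 (315), #6 (72), #7 (180).
Sum: 25 + 90 + 98 + 315 + 72 + 180 = 780.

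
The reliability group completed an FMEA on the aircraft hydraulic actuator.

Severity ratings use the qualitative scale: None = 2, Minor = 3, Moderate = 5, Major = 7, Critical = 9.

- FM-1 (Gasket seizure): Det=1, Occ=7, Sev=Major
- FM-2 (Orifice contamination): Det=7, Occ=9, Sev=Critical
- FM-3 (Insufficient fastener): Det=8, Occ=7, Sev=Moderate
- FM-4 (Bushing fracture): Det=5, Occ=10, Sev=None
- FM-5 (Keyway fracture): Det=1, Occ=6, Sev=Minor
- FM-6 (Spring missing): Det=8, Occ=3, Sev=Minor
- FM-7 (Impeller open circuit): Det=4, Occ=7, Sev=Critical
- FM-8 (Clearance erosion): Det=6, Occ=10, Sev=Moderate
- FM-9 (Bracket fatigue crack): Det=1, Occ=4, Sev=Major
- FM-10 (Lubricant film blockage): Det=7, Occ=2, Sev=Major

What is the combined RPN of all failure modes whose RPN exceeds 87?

RPN = Severity × Occurrence × Detection:
  FM-1: 7 × 7 × 1 = 49
  FM-2: 9 × 9 × 7 = 567
  FM-3: 5 × 7 × 8 = 280
  FM-4: 2 × 10 × 5 = 100
  FM-5: 3 × 6 × 1 = 18
  FM-6: 3 × 3 × 8 = 72
  FM-7: 9 × 7 × 4 = 252
  FM-8: 5 × 10 × 6 = 300
  FM-9: 7 × 4 × 1 = 28
  FM-10: 7 × 2 × 7 = 98
RPN > 87: FM-2 (567), FM-3 (280), FM-4 (100), FM-7 (252), FM-8 (300), FM-10 (98).
Sum: 567 + 280 + 100 + 252 + 300 + 98 = 1597.

1597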